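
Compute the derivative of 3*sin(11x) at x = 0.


Apply the chain rule to differentiate 3*sin(11x):
d/dx [3*sin(11x)]
= 3 * cos(11x) * d/dx(11x)
= 3 * 11 * cos(11x)
= 33 * cos(11x)
Evaluate at x = 0:
= 33 * cos(0)
= 33 * 1
= 33

33


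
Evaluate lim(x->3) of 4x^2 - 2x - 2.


Since polynomials are continuous, we use direct substitution.
lim(x->3) of 4x^2 - 2x - 2
= 4 * 3^2 - 2 * 3 - 2
= 36 - 6 - 2
= 28

28


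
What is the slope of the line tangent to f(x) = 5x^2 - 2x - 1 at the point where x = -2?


The slope of the tangent line equals f'(x) at the point.
f(x) = 5x^2 - 2x - 1
f'(x) = 10x - 2
At x = -2:
f'(-2) = 10 * (-2) - 2
= -20 - 2
= -22

-22


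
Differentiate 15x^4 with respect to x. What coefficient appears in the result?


We apply the power rule: d/dx [ax^n] = a*n * x^(n-1)
d/dx [15x^4]
= 15 * 4 * x^(4-1)
= 60x^3
The coefficient is 60

60


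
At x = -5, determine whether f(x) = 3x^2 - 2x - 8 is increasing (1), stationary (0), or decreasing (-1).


Compute f'(x) to determine behavior:
f'(x) = 6x - 2
f'(-5) = 6 * (-5) - 2
= -30 - 2
= -32
Since f'(-5) < 0, the function is decreasing (-1)

-1


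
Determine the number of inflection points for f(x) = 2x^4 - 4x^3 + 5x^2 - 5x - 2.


Inflection points occur where f''(x) = 0 and concavity changes.
f(x) = 2x^4 - 4x^3 + 5x^2 - 5x - 2
f'(x) = 8x^3 - 12x^2 + 10x - 5
f''(x) = 24x^2 - 24x + 10
This is a quadratic in x. Use the discriminant to count real roots.
Discriminant = (-24)^2 - 4 * 24 * 10
= 576 - 960
= -384
Since discriminant < 0, f''(x) = 0 has no real solutions.
Number of inflection points: 0

0


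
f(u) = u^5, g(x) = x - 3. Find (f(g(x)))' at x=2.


Using the chain rule: (f(g(x)))' = f'(g(x)) * g'(x)
First, find g(2):
g(2) = 1 * 2 - 3 = -1
Next, f'(u) = 5u^4
And g'(x) = 1
So f'(g(2)) * g'(2)
= 5 * (-1)^4 * 1
= 5 * 1 * 1
= 5

5


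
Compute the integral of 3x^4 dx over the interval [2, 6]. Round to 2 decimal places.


Find the antiderivative of 3x^4:
F(x) = 3/5 * x^5
Apply the Fundamental Theorem of Calculus:
F(6) - F(2)
= 3/5 * 6^5 - 3/5 * 2^5
= 3/5 * (7776 - 32)
= 3/5 * 7744
= 23232/5 = 4646.40

4646.40


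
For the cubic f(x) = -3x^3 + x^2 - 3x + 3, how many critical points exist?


Find where f'(x) = 0:
f(x) = -3x^3 + x^2 - 3x + 3
f'(x) = -9x^2 + 2x - 3
This is a quadratic in x. Use the discriminant to count real roots.
Discriminant = (2)^2 - 4 * (-9) * (-3)
= 4 - 108
= -104
Since discriminant < 0, f'(x) = 0 has no real solutions.
Number of critical points: 0

0


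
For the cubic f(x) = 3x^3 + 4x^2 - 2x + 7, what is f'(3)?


Differentiate f(x) = 3x^3 + 4x^2 - 2x + 7 term by term:
f'(x) = 9x^2 + 8x - 2
Substitute x = 3:
f'(3) = 9 * 3^2 + 8 * 3 - 2
= 81 + 24 - 2
= 103

103


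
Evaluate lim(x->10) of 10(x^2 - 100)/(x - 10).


Direct substitution gives 0/0, so we factor the numerator.
Factor: 10(x^2 - 100) = 10 * (x - 10)(x + 10)
Cancel the common factor (x - 10):
10(x^2 - 100)/(x - 10) = 10 * (x + 10)
Now substitute x = 10:
= 10 * (10 + 10) = 200

200


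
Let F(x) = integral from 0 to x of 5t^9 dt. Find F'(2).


By the Fundamental Theorem of Calculus (Part 1):
If F(x) = integral from 0 to x of f(t) dt, then F'(x) = f(x)
Here f(t) = 5t^9
So F'(x) = 5x^9
Evaluate at x = 2:
F'(2) = 5 * 2^9
= 5 * 512
= 2560

2560


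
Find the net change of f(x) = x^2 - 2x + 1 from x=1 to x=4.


Net change = f(b) - f(a)
f(x) = x^2 - 2x + 1
Compute f(4):
f(4) = 1 * 4^2 - 2 * 4 + 1
= 16 - 8 + 1
= 9
Compute f(1):
f(1) = 1 * 1^2 - 2 * 1 + 1
= 1 - 2 + 1
= 0
Net change = 9 - 0 = 9

9


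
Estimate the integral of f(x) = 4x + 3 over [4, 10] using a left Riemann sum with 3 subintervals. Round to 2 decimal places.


Left Riemann sum uses left endpoints of each subinterval.
Interval: [4, 10], n = 3
dx = (10 - 4) / 3 = 2
Left endpoints: [4, 6, 8]
f values: [19, 27, 35]
Sum = dx * (sum of f values)
= 2 * 81
= 162 = 162.00

162.00


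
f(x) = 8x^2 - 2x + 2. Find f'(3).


Differentiate term by term using power and sum rules:
f(x) = 8x^2 - 2x + 2
f'(x) = 16x - 2
Substitute x = 3:
f'(3) = 16 * 3 - 2
= 48 - 2
= 46

46


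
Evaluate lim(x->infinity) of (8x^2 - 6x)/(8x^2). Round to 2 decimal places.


For limits at infinity with equal-degree polynomials,
we compare leading coefficients.
Numerator leading term: 8x^2
Denominator leading term: 8x^2
Divide both by x^2:
lim = (8 - 6/x) / (8)
As x -> infinity, the 1/x and 1/x^2 terms vanish:
= 8/8 = 1 = 1.00

1.00


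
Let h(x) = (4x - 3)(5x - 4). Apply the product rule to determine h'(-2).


Let u(x) = 4x - 3 and v(x) = 5x - 4
u'(x) = 4
v'(x) = 5
Product rule: h'(x) = u'(x)*v(x) + u(x)*v'(x)
= 4 * (5x - 4) + (4x - 3) * 5
At x = -2:
u(-2) = 4 * (-2) - 3 = -11
v(-2) = 5 * (-2) - 4 = -14
h'(-2) = 4 * (-14) + (-11) * 5
= -56 - 55
= -111

-111


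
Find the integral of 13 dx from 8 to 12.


The integral of a constant k over [a, b] equals k * (b - a).
integral from 8 to 12 of 13 dx
= 13 * (12 - 8)
= 13 * 4
= 52

52


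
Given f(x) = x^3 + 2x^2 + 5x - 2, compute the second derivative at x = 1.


First derivative:
f'(x) = 3x^2 + 4x + 5
Second derivative:
f''(x) = 6x + 4
Substitute x = 1:
f''(1) = 6 * 1 + 4
= 6 + 4
= 10

10


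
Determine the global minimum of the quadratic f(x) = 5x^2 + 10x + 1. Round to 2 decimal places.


For a quadratic f(x) = ax^2 + bx + c with a > 0, the minimum is at the vertex.
Vertex x-coordinate: x = -b/(2a)
x = -(10) / (2 * 5)
x = -10/10 = -1
Substitute back to find the minimum value:
f(-1) = 5 * (-1)^2 + 10 * (-1) + 1
= 5 - 10 + 1
= -4 = -4.00

-4.00


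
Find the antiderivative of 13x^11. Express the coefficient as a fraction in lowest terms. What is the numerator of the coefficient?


Apply the power rule for integration:
integral of ax^n dx = a/(n+1) * x^(n+1) + C
integral of 13x^11 dx
= 13/12 * x^12 + C
The coefficient in lowest terms is 13/12, and its numerator is 13

13


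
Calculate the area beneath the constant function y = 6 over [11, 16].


The area under a constant function y = 6 is a rectangle.
Width = 16 - 11 = 5
Height = 6
Area = width * height
= 5 * 6
= 30

30


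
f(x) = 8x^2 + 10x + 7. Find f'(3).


Differentiate term by term using power and sum rules:
f(x) = 8x^2 + 10x + 7
f'(x) = 16x + 10
Substitute x = 3:
f'(3) = 16 * 3 + 10
= 48 + 10
= 58

58


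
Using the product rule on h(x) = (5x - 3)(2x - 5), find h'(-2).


Let u(x) = 5x - 3 and v(x) = 2x - 5
u'(x) = 5
v'(x) = 2
Product rule: h'(x) = u'(x)*v(x) + u(x)*v'(x)
= 5 * (2x - 5) + (5x - 3) * 2
At x = -2:
u(-2) = 5 * (-2) - 3 = -13
v(-2) = 2 * (-2) - 5 = -9
h'(-2) = 5 * (-9) + (-13) * 2
= -45 - 26
= -71

-71


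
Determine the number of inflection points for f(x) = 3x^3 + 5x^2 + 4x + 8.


Inflection points occur where f''(x) = 0 and concavity changes.
f(x) = 3x^3 + 5x^2 + 4x + 8
f'(x) = 9x^2 + 10x + 4
f''(x) = 18x + 10
Set f''(x) = 0:
18x + 10 = 0
x = -10 / 18 = -5/9
Since f''(x) is linear (degree 1), it changes sign at this point.
Therefore there is exactly 1 inflection point.

1


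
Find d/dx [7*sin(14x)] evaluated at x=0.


Apply the chain rule to differentiate 7*sin(14x):
d/dx [7*sin(14x)]
= 7 * cos(14x) * d/dx(14x)
= 7 * 14 * cos(14x)
= 98 * cos(14x)
Evaluate at x = 0:
= 98 * cos(0)
= 98 * 1
= 98

98


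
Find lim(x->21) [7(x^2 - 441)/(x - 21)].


Direct substitution gives 0/0, so we factor the numerator.
Factor: 7(x^2 - 441) = 7 * (x - 21)(x + 21)
Cancel the common factor (x - 21):
7(x^2 - 441)/(x - 21) = 7 * (x + 21)
Now substitute x = 21:
= 7 * (21 + 21) = 294

294


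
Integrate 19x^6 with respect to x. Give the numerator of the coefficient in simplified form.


Apply the power rule for integration:
integral of ax^n dx = a/(n+1) * x^(n+1) + C
integral of 19x^6 dx
= 19/7 * x^7 + C
The coefficient in lowest terms is 19/7, and its numerator is 19

19


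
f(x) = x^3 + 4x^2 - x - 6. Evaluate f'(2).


Differentiate f(x) = x^3 + 4x^2 - x - 6 term by term:
f'(x) = 3x^2 + 8x - 1
Substitute x = 2:
f'(2) = 3 * 2^2 + 8 * 2 - 1
= 12 + 16 - 1
= 27

27


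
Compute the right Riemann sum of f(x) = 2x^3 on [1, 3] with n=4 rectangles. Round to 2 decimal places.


Right Riemann sum uses right endpoints of each subinterval.
Interval: [1, 3], n = 4
dx = (3 - 1) / 4 = 1/2
Right endpoints: [3/2, 2, 5/2, 3]
f values: [27/4, 16, 125/4, 54]
Sum = dx * (sum of f values)
= 1/2 * 108
= 54 = 54.00

54.00


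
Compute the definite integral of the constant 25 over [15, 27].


The integral of a constant k over [a, b] equals k * (b - a).
integral from 15 to 27 of 25 dx
= 25 * (27 - 15)
= 25 * 12
= 300

300


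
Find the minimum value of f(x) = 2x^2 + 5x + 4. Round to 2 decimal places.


For a quadratic f(x) = ax^2 + bx + c with a > 0, the minimum is at the vertex.
Vertex x-coordinate: x = -b/(2a)
x = -(5) / (2 * 2)
x = -5/4
Substitute back to find the minimum value:
f(-5/4) = 2 * (-5/4)^2 + 5 * (-5/4) + 4
= 25/8 - 25/4 + 4
= 7/8 ≈ 0.88

0.88


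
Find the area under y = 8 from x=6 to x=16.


The area under a constant function y = 8 is a rectangle.
Width = 16 - 6 = 10
Height = 8
Area = width * height
= 10 * 8
= 80

80


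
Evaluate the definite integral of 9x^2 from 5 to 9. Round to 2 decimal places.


Find the antiderivative of 9x^2:
F(x) = 9/3 * x^3
Apply the Fundamental Theorem of Calculus:
F(9) - F(5)
= 9/3 * 9^3 - 9/3 * 5^3
= 9/3 * (729 - 125)
= 9/3 * 604
= 1812 = 1812.00

1812.00


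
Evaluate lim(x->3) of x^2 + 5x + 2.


Since polynomials are continuous, we use direct substitution.
lim(x->3) of x^2 + 5x + 2
= 1 * 3^2 + 5 * 3 + 2
= 9 + 15 + 2
= 26

26


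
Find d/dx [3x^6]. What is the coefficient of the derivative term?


We apply the power rule: d/dx [ax^n] = a*n * x^(n-1)
d/dx [3x^6]
= 3 * 6 * x^(6-1)
= 18x^5
The coefficient is 18

18


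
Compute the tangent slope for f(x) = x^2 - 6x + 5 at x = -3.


The slope of the tangent line equals f'(x) at the point.
f(x) = x^2 - 6x + 5
f'(x) = 2x - 6
At x = -3:
f'(-3) = 2 * (-3) - 6
= -6 - 6
= -12

-12


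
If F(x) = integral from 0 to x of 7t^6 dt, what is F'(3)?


By the Fundamental Theorem of Calculus (Part 1):
If F(x) = integral from 0 to x of f(t) dt, then F'(x) = f(x)
Here f(t) = 7t^6
So F'(x) = 7x^6
Evaluate at x = 3:
F'(3) = 7 * 3^6
= 7 * 729
= 5103

5103


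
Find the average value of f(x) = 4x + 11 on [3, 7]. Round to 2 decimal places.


Average value = 1/(b-a) * integral from a to b of f(x) dx
First compute the integral of 4x + 11:
F(x) = 2x^2 + 11x
F(7) = 2 * 49 + 11 * 7 = 175
F(3) = 2 * 9 + 11 * 3 = 51
Integral = 175 - 51 = 124
Average = 124 / (7 - 3) = 124 / 4
= 31 = 31.00

31.00


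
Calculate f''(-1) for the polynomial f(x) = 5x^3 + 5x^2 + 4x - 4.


First derivative:
f'(x) = 15x^2 + 10x + 4
Second derivative:
f''(x) = 30x + 10
Substitute x = -1:
f''(-1) = 30 * (-1) + 10
= -30 + 10
= -20

-20


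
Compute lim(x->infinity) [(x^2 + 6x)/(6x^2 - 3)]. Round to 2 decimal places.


For limits at infinity with equal-degree polynomials,
we compare leading coefficients.
Numerator leading term: x^2
Denominator leading term: 6x^2
Divide both by x^2:
lim = (1 + 6/x) / (6 - 3/x^2)
As x -> infinity, the 1/x and 1/x^2 terms vanish:
= 1/6 ≈ 0.17

0.17


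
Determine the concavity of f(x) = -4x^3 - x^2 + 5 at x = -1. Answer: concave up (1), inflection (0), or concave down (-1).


Concavity is determined by the sign of f''(x).
f(x) = -4x^3 - x^2 + 5
f'(x) = -12x^2 - 2x
f''(x) = -24x - 2
f''(-1) = -24 * (-1) - 2
= 24 - 2
= 22
Since f''(-1) > 0, the function is concave up (1)

1


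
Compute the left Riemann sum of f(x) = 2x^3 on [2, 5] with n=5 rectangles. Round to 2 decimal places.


Left Riemann sum uses left endpoints of each subinterval.
Interval: [2, 5], n = 5
dx = (5 - 2) / 5 = 3/5
Left endpoints: [2, 13/5, 16/5, 19/5, 22/5]
f values: [16, 4394/125, 8192/125, 13718/125, 21296/125]
Sum = dx * (sum of f values)
= 3/5 * 1984/5
= 5952/25 = 238.08

238.08


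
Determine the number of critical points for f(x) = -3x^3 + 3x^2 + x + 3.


Find where f'(x) = 0:
f(x) = -3x^3 + 3x^2 + x + 3
f'(x) = -9x^2 + 6x + 1
This is a quadratic in x. Use the discriminant to count real roots.
Discriminant = (6)^2 - 4 * (-9) * 1
= 36 - (-36)
= 72
Since discriminant > 0, f'(x) = 0 has 2 real solutions.
Number of critical points: 2

2


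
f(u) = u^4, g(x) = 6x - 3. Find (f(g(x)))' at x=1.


Using the chain rule: (f(g(x)))' = f'(g(x)) * g'(x)
First, find g(1):
g(1) = 6 * 1 - 3 = 3
Next, f'(u) = 4u^3
And g'(x) = 6
So f'(g(1)) * g'(1)
= 4 * 3^3 * 6
= 4 * 27 * 6
= 648

648


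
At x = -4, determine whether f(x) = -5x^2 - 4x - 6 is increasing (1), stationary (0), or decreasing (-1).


Compute f'(x) to determine behavior:
f'(x) = -10x - 4
f'(-4) = -10 * (-4) - 4
= 40 - 4
= 36
Since f'(-4) > 0, the function is increasing (1)

1


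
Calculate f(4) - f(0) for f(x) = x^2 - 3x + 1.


Net change = f(b) - f(a)
f(x) = x^2 - 3x + 1
Compute f(4):
f(4) = 1 * 4^2 - 3 * 4 + 1
= 16 - 12 + 1
= 5
Compute f(0):
f(0) = 1 * 0^2 - 3 * 0 + 1
= 0 + 0 + 1
= 1
Net change = 5 - 1 = 4

4


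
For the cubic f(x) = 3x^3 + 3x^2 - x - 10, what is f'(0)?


Differentiate f(x) = 3x^3 + 3x^2 - x - 10 term by term:
f'(x) = 9x^2 + 6x - 1
Substitute x = 0:
f'(0) = 9 * 0^2 + 6 * 0 - 1
= 0 + 0 - 1
= -1

-1


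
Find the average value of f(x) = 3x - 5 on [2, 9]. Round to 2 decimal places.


Average value = 1/(b-a) * integral from a to b of f(x) dx
First compute the integral of 3x - 5:
F(x) = (3/2)x^2 - 5x
F(9) = 3/2 * 81 - 5 * 9 = 153/2
F(2) = 3/2 * 4 - 5 * 2 = -4
Integral = 153/2 - (-4) = 161/2
Average = (161/2) / (9 - 2) = (161/2) / 7
= 23/2 = 11.50

11.50


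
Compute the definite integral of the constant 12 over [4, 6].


The integral of a constant k over [a, b] equals k * (b - a).
integral from 4 to 6 of 12 dx
= 12 * (6 - 4)
= 12 * 2
= 24

24


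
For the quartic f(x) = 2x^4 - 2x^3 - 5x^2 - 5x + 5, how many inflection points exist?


Inflection points occur where f''(x) = 0 and concavity changes.
f(x) = 2x^4 - 2x^3 - 5x^2 - 5x + 5
f'(x) = 8x^3 - 6x^2 - 10x - 5
f''(x) = 24x^2 - 12x - 10
This is a quadratic in x. Use the discriminant to count real roots.
Discriminant = (-12)^2 - 4 * 24 * (-10)
= 144 - (-960)
= 1104
Since discriminant > 0, f''(x) = 0 has 2 distinct real solutions.
A quadratic with two distinct real roots changes sign at each root, so concavity changes at both.
Number of inflection points: 2

2


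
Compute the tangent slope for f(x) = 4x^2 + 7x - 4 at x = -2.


The slope of the tangent line equals f'(x) at the point.
f(x) = 4x^2 + 7x - 4
f'(x) = 8x + 7
At x = -2:
f'(-2) = 8 * (-2) + 7
= -16 + 7
= -9

-9


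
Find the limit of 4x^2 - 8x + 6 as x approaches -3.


Since polynomials are continuous, we use direct substitution.
lim(x->-3) of 4x^2 - 8x + 6
= 4 * (-3)^2 - 8 * (-3) + 6
= 36 + 24 + 6
= 66

66


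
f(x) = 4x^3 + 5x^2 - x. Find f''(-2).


First derivative:
f'(x) = 12x^2 + 10x - 1
Second derivative:
f''(x) = 24x + 10
Substitute x = -2:
f''(-2) = 24 * (-2) + 10
= -48 + 10
= -38

-38


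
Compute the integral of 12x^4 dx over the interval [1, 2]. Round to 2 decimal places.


Find the antiderivative of 12x^4:
F(x) = 12/5 * x^5
Apply the Fundamental Theorem of Calculus:
F(2) - F(1)
= 12/5 * 2^5 - 12/5 * 1^5
= 12/5 * (32 - 1)
= 12/5 * 31
= 372/5 = 74.40

74.40


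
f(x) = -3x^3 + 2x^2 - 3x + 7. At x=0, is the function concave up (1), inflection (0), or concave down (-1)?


Concavity is determined by the sign of f''(x).
f(x) = -3x^3 + 2x^2 - 3x + 7
f'(x) = -9x^2 + 4x - 3
f''(x) = -18x + 4
f''(0) = -18 * 0 + 4
= 0 + 4
= 4
Since f''(0) > 0, the function is concave up (1)

1


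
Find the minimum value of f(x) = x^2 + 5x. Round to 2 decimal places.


For a quadratic f(x) = ax^2 + bx + c with a > 0, the minimum is at the vertex.
Vertex x-coordinate: x = -b/(2a)
x = -(5) / (2 * 1)
x = -5/2
Substitute back to find the minimum value:
f(-5/2) = 1 * (-5/2)^2 + 5 * (-5/2) + 0
= 25/4 - 25/2 + 0
= -25/4 = -6.25

-6.25


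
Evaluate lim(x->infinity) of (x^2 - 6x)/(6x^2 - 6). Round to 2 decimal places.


For limits at infinity with equal-degree polynomials,
we compare leading coefficients.
Numerator leading term: x^2
Denominator leading term: 6x^2
Divide both by x^2:
lim = (1 - 6/x) / (6 - 6/x^2)
As x -> infinity, the 1/x and 1/x^2 terms vanish:
= 1/6 ≈ 0.17

0.17


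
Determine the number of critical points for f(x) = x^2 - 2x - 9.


Find where f'(x) = 0:
f'(x) = 2x - 2
Set f'(x) = 0:
2x - 2 = 0
x = 2 / 2 = 1
This is a linear equation in x, so there is exactly one solution.
Number of critical points: 1

1


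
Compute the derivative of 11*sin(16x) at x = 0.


Apply the chain rule to differentiate 11*sin(16x):
d/dx [11*sin(16x)]
= 11 * cos(16x) * d/dx(16x)
= 11 * 16 * cos(16x)
= 176 * cos(16x)
Evaluate at x = 0:
= 176 * cos(0)
= 176 * 1
= 176

176


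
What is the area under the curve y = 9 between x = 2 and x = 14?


The area under a constant function y = 9 is a rectangle.
Width = 14 - 2 = 12
Height = 9
Area = width * height
= 12 * 9
= 108

108


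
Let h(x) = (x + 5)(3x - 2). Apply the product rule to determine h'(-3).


Let u(x) = x + 5 and v(x) = 3x - 2
u'(x) = 1
v'(x) = 3
Product rule: h'(x) = u'(x)*v(x) + u(x)*v'(x)
= 1 * (3x - 2) + (x + 5) * 3
At x = -3:
u(-3) = 1 * (-3) + 5 = 2
v(-3) = 3 * (-3) - 2 = -11
h'(-3) = 1 * (-11) + 2 * 3
= -11 + 6
= -5

-5


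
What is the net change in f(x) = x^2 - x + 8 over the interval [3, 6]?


Net change = f(b) - f(a)
f(x) = x^2 - x + 8
Compute f(6):
f(6) = 1 * 6^2 - 1 * 6 + 8
= 36 - 6 + 8
= 38
Compute f(3):
f(3) = 1 * 3^2 - 1 * 3 + 8
= 9 - 3 + 8
= 14
Net change = 38 - 14 = 24

24


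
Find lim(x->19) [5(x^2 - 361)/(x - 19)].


Direct substitution gives 0/0, so we factor the numerator.
Factor: 5(x^2 - 361) = 5 * (x - 19)(x + 19)
Cancel the common factor (x - 19):
5(x^2 - 361)/(x - 19) = 5 * (x + 19)
Now substitute x = 19:
= 5 * (19 + 19) = 190

190


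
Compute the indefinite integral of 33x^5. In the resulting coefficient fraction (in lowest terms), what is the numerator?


Apply the power rule for integration:
integral of ax^n dx = a/(n+1) * x^(n+1) + C
integral of 33x^5 dx
= 33/6 * x^6 + C
= 11/2 * x^6 + C
The coefficient in lowest terms is 11/2, and its numerator is 11

11


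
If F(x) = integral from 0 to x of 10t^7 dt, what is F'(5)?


By the Fundamental Theorem of Calculus (Part 1):
If F(x) = integral from 0 to x of f(t) dt, then F'(x) = f(x)
Here f(t) = 10t^7
So F'(x) = 10x^7
Evaluate at x = 5:
F'(5) = 10 * 5^7
= 10 * 78125
= 781250

781250


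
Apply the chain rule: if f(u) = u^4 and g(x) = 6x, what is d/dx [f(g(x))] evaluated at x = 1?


Using the chain rule: (f(g(x)))' = f'(g(x)) * g'(x)
First, find g(1):
g(1) = 6 * 1 + 0 = 6
Next, f'(u) = 4u^3
And g'(x) = 6
So f'(g(1)) * g'(1)
= 4 * 6^3 * 6
= 4 * 216 * 6
= 5184

5184


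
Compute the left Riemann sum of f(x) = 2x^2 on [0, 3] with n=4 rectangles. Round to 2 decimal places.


Left Riemann sum uses left endpoints of each subinterval.
Interval: [0, 3], n = 4
dx = (3 - 0) / 4 = 3/4
Left endpoints: [0, 3/4, 3/2, 9/4]
f values: [0, 9/8, 9/2, 81/8]
Sum = dx * (sum of f values)
= 3/4 * 63/4
= 189/16 ≈ 11.81

11.81


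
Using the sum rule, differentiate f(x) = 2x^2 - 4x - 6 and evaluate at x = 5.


Differentiate term by term using power and sum rules:
f(x) = 2x^2 - 4x - 6
f'(x) = 4x - 4
Substitute x = 5:
f'(5) = 4 * 5 - 4
= 20 - 4
= 16

16


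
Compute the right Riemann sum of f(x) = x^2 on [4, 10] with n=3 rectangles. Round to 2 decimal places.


Right Riemann sum uses right endpoints of each subinterval.
Interval: [4, 10], n = 3
dx = (10 - 4) / 3 = 2
Right endpoints: [6, 8, 10]
f values: [36, 64, 100]
Sum = dx * (sum of f values)
= 2 * 200
= 400 = 400.00

400.00


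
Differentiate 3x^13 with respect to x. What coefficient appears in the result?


We apply the power rule: d/dx [ax^n] = a*n * x^(n-1)
d/dx [3x^13]
= 3 * 13 * x^(13-1)
= 39x^12
The coefficient is 39

39


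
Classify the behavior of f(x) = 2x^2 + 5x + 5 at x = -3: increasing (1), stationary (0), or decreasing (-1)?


Compute f'(x) to determine behavior:
f'(x) = 4x + 5
f'(-3) = 4 * (-3) + 5
= -12 + 5
= -7
Since f'(-3) < 0, the function is decreasing (-1)

-1


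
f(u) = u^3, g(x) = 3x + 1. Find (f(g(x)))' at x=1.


Using the chain rule: (f(g(x)))' = f'(g(x)) * g'(x)
First, find g(1):
g(1) = 3 * 1 + 1 = 4
Next, f'(u) = 3u^2
And g'(x) = 3
So f'(g(1)) * g'(1)
= 3 * 4^2 * 3
= 3 * 16 * 3
= 144

144


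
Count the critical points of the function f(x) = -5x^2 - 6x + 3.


Find where f'(x) = 0:
f'(x) = -10x - 6
Set f'(x) = 0:
-10x - 6 = 0
x = 6 / (-10) = -3/5
This is a linear equation in x, so there is exactly one solution.
Number of critical points: 1

1


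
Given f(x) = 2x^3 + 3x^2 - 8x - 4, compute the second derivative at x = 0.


First derivative:
f'(x) = 6x^2 + 6x - 8
Second derivative:
f''(x) = 12x + 6
Substitute x = 0:
f''(0) = 12 * 0 + 6
= 0 + 6
= 6

6


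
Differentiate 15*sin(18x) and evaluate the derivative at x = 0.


Apply the chain rule to differentiate 15*sin(18x):
d/dx [15*sin(18x)]
= 15 * cos(18x) * d/dx(18x)
= 15 * 18 * cos(18x)
= 270 * cos(18x)
Evaluate at x = 0:
= 270 * cos(0)
= 270 * 1
= 270

270


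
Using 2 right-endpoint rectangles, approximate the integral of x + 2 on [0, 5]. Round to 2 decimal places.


Right Riemann sum uses right endpoints of each subinterval.
Interval: [0, 5], n = 2
dx = (5 - 0) / 2 = 5/2
Right endpoints: [5/2, 5]
f values: [9/2, 7]
Sum = dx * (sum of f values)
= 5/2 * 23/2
= 115/4 = 28.75

28.75


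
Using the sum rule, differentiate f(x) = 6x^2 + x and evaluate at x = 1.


Differentiate term by term using power and sum rules:
f(x) = 6x^2 + x
f'(x) = 12x + 1
Substitute x = 1:
f'(1) = 12 * 1 + 1
= 12 + 1
= 13

13


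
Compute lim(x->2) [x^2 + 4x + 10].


Since polynomials are continuous, we use direct substitution.
lim(x->2) of x^2 + 4x + 10
= 1 * 2^2 + 4 * 2 + 10
= 4 + 8 + 10
= 22

22


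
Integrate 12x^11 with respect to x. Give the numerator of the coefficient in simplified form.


Apply the power rule for integration:
integral of ax^n dx = a/(n+1) * x^(n+1) + C
integral of 12x^11 dx
= 12/12 * x^12 + C
= 1 * x^12 + C
The coefficient in lowest terms is 1 = 1/1, so its numerator is 1

1


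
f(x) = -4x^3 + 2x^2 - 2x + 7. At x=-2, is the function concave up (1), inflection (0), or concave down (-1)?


Concavity is determined by the sign of f''(x).
f(x) = -4x^3 + 2x^2 - 2x + 7
f'(x) = -12x^2 + 4x - 2
f''(x) = -24x + 4
f''(-2) = -24 * (-2) + 4
= 48 + 4
= 52
Since f''(-2) > 0, the function is concave up (1)

1


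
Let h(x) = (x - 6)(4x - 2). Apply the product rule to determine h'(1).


Let u(x) = x - 6 and v(x) = 4x - 2
u'(x) = 1
v'(x) = 4
Product rule: h'(x) = u'(x)*v(x) + u(x)*v'(x)
= 1 * (4x - 2) + (x - 6) * 4
At x = 1:
u(1) = 1 * 1 - 6 = -5
v(1) = 4 * 1 - 2 = 2
h'(1) = 1 * 2 + (-5) * 4
= 2 - 20
= -18

-18


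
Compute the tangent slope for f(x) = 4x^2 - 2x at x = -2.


The slope of the tangent line equals f'(x) at the point.
f(x) = 4x^2 - 2x
f'(x) = 8x - 2
At x = -2:
f'(-2) = 8 * (-2) - 2
= -16 - 2
= -18

-18


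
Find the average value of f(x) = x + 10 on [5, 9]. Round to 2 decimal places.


Average value = 1/(b-a) * integral from a to b of f(x) dx
First compute the integral of x + 10:
F(x) = (1/2)x^2 + 10x
F(9) = 1/2 * 81 + 10 * 9 = 261/2
F(5) = 1/2 * 25 + 10 * 5 = 125/2
Integral = 261/2 - 125/2 = 68
Average = 68 / (9 - 5) = 68 / 4
= 17 = 17.00

17.00


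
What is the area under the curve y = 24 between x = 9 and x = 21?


The area under a constant function y = 24 is a rectangle.
Width = 21 - 9 = 12
Height = 24
Area = width * height
= 12 * 24
= 288

288


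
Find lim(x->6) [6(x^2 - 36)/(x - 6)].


Direct substitution gives 0/0, so we factor the numerator.
Factor: 6(x^2 - 36) = 6 * (x - 6)(x + 6)
Cancel the common factor (x - 6):
6(x^2 - 36)/(x - 6) = 6 * (x + 6)
Now substitute x = 6:
= 6 * (6 + 6) = 72

72


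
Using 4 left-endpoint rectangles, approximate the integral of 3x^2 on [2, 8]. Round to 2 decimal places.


Left Riemann sum uses left endpoints of each subinterval.
Interval: [2, 8], n = 4
dx = (8 - 2) / 4 = 3/2
Left endpoints: [2, 7/2, 5, 13/2]
f values: [12, 147/4, 75, 507/4]
Sum = dx * (sum of f values)
= 3/2 * 501/2
= 1503/4 = 375.75

375.75


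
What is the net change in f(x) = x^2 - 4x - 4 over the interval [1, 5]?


Net change = f(b) - f(a)
f(x) = x^2 - 4x - 4
Compute f(5):
f(5) = 1 * 5^2 - 4 * 5 - 4
= 25 - 20 - 4
= 1
Compute f(1):
f(1) = 1 * 1^2 - 4 * 1 - 4
= 1 - 4 - 4
= -7
Net change = 1 - (-7) = 8

8


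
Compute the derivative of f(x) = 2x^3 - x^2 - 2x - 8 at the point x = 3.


Differentiate f(x) = 2x^3 - x^2 - 2x - 8 term by term:
f'(x) = 6x^2 - 2x - 2
Substitute x = 3:
f'(3) = 6 * 3^2 - 2 * 3 - 2
= 54 - 6 - 2
= 46

46


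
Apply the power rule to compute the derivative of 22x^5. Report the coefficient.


We apply the power rule: d/dx [ax^n] = a*n * x^(n-1)
d/dx [22x^5]
= 22 * 5 * x^(5-1)
= 110x^4
The coefficient is 110

110


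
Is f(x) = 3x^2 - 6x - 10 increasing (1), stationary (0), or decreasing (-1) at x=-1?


Compute f'(x) to determine behavior:
f'(x) = 6x - 6
f'(-1) = 6 * (-1) - 6
= -6 - 6
= -12
Since f'(-1) < 0, the function is decreasing (-1)

-1


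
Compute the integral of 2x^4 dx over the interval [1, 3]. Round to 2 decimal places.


Find the antiderivative of 2x^4:
F(x) = 2/5 * x^5
Apply the Fundamental Theorem of Calculus:
F(3) - F(1)
= 2/5 * 3^5 - 2/5 * 1^5
= 2/5 * (243 - 1)
= 2/5 * 242
= 484/5 = 96.80

96.80


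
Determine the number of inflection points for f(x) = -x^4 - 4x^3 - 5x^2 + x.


Inflection points occur where f''(x) = 0 and concavity changes.
f(x) = -x^4 - 4x^3 - 5x^2 + x
f'(x) = -4x^3 - 12x^2 - 10x + 1
f''(x) = -12x^2 - 24x - 10
This is a quadratic in x. Use the discriminant to count real roots.
Discriminant = (-24)^2 - 4 * (-12) * (-10)
= 576 - 480
= 96
Since discriminant > 0, f''(x) = 0 has 2 distinct real solutions.
A quadratic with two distinct real roots changes sign at each root, so concavity changes at both.
Number of inflection points: 2

2


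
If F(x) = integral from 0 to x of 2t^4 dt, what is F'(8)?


By the Fundamental Theorem of Calculus (Part 1):
If F(x) = integral from 0 to x of f(t) dt, then F'(x) = f(x)
Here f(t) = 2t^4
So F'(x) = 2x^4
Evaluate at x = 8:
F'(8) = 2 * 8^4
= 2 * 4096
= 8192

8192


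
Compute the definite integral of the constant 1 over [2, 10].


The integral of a constant k over [a, b] equals k * (b - a).
integral from 2 to 10 of 1 dx
= 1 * (10 - 2)
= 1 * 8
= 8

8


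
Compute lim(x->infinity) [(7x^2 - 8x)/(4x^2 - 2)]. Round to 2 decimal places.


For limits at infinity with equal-degree polynomials,
we compare leading coefficients.
Numerator leading term: 7x^2
Denominator leading term: 4x^2
Divide both by x^2:
lim = (7 - 8/x) / (4 - 2/x^2)
As x -> infinity, the 1/x and 1/x^2 terms vanish:
= 7/4 = 1.75

1.75


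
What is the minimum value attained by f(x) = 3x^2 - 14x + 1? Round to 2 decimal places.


For a quadratic f(x) = ax^2 + bx + c with a > 0, the minimum is at the vertex.
Vertex x-coordinate: x = -b/(2a)
x = -(-14) / (2 * 3)
x = 14/6 = 7/3
Substitute back to find the minimum value:
f(7/3) = 3 * (7/3)^2 - 14 * (7/3) + 1
= 49/3 - 98/3 + 1
= -46/3 ≈ -15.33

-15.33


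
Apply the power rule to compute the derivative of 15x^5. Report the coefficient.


We apply the power rule: d/dx [ax^n] = a*n * x^(n-1)
d/dx [15x^5]
= 15 * 5 * x^(5-1)
= 75x^4
The coefficient is 75

75


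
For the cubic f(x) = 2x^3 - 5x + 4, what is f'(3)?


Differentiate f(x) = 2x^3 - 5x + 4 term by term:
f'(x) = 6x^2 - 5
Substitute x = 3:
f'(3) = 6 * 3^2 + 0 * 3 - 5
= 54 + 0 - 5
= 49

49


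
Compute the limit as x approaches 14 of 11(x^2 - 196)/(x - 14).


Direct substitution gives 0/0, so we factor the numerator.
Factor: 11(x^2 - 196) = 11 * (x - 14)(x + 14)
Cancel the common factor (x - 14):
11(x^2 - 196)/(x - 14) = 11 * (x + 14)
Now substitute x = 14:
= 11 * (14 + 14) = 308

308


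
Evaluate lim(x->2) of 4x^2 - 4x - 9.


Since polynomials are continuous, we use direct substitution.
lim(x->2) of 4x^2 - 4x - 9
= 4 * 2^2 - 4 * 2 - 9
= 16 - 8 - 9
= -1

-1


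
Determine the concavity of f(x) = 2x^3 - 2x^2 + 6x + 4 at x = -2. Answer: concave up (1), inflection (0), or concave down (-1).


Concavity is determined by the sign of f''(x).
f(x) = 2x^3 - 2x^2 + 6x + 4
f'(x) = 6x^2 - 4x + 6
f''(x) = 12x - 4
f''(-2) = 12 * (-2) - 4
= -24 - 4
= -28
Since f''(-2) < 0, the function is concave down (-1)

-1


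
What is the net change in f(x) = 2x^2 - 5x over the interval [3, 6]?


Net change = f(b) - f(a)
f(x) = 2x^2 - 5x
Compute f(6):
f(6) = 2 * 6^2 - 5 * 6 + 0
= 72 - 30 + 0
= 42
Compute f(3):
f(3) = 2 * 3^2 - 5 * 3 + 0
= 18 - 15 + 0
= 3
Net change = 42 - 3 = 39

39


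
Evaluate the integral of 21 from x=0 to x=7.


The integral of a constant k over [a, b] equals k * (b - a).
integral from 0 to 7 of 21 dx
= 21 * (7 - 0)
= 21 * 7
= 147

147


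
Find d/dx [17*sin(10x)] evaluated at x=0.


Apply the chain rule to differentiate 17*sin(10x):
d/dx [17*sin(10x)]
= 17 * cos(10x) * d/dx(10x)
= 17 * 10 * cos(10x)
= 170 * cos(10x)
Evaluate at x = 0:
= 170 * cos(0)
= 170 * 1
= 170

170


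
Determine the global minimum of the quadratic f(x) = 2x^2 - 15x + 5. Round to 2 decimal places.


For a quadratic f(x) = ax^2 + bx + c with a > 0, the minimum is at the vertex.
Vertex x-coordinate: x = -b/(2a)
x = -(-15) / (2 * 2)
x = 15/4
Substitute back to find the minimum value:
f(15/4) = 2 * (15/4)^2 - 15 * (15/4) + 5
= 225/8 - 225/4 + 5
= -185/8 ≈ -23.13

-23.13


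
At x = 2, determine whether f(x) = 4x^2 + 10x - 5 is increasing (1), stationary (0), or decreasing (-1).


Compute f'(x) to determine behavior:
f'(x) = 8x + 10
f'(2) = 8 * 2 + 10
= 16 + 10
= 26
Since f'(2) > 0, the function is increasing (1)

1


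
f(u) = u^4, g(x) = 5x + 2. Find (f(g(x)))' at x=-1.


Using the chain rule: (f(g(x)))' = f'(g(x)) * g'(x)
First, find g(-1):
g(-1) = 5 * (-1) + 2 = -3
Next, f'(u) = 4u^3
And g'(x) = 5
So f'(g(-1)) * g'(-1)
= 4 * (-3)^3 * 5
= 4 * (-27) * 5
= -540

-540


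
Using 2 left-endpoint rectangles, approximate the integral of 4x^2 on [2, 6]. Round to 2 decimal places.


Left Riemann sum uses left endpoints of each subinterval.
Interval: [2, 6], n = 2
dx = (6 - 2) / 2 = 2
Left endpoints: [2, 4]
f values: [16, 64]
Sum = dx * (sum of f values)
= 2 * 80
= 160 = 160.00

160.00


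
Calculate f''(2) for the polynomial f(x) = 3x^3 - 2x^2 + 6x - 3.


First derivative:
f'(x) = 9x^2 - 4x + 6
Second derivative:
f''(x) = 18x - 4
Substitute x = 2:
f''(2) = 18 * 2 - 4
= 36 - 4
= 32

32


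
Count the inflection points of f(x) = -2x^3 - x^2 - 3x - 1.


Inflection points occur where f''(x) = 0 and concavity changes.
f(x) = -2x^3 - x^2 - 3x - 1
f'(x) = -6x^2 - 2x - 3
f''(x) = -12x - 2
Set f''(x) = 0:
-12x - 2 = 0
x = 2 / (-12) = -1/6
Since f''(x) is linear (degree 1), it changes sign at this point.
Therefore there is exactly 1 inflection point.

1


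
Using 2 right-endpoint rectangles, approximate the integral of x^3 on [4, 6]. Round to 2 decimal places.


Right Riemann sum uses right endpoints of each subinterval.
Interval: [4, 6], n = 2
dx = (6 - 4) / 2 = 1
Right endpoints: [5, 6]
f values: [125, 216]
Sum = dx * (sum of f values)
= 1 * 341
= 341 = 341.00

341.00


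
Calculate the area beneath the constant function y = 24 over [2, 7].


The area under a constant function y = 24 is a rectangle.
Width = 7 - 2 = 5
Height = 24
Area = width * height
= 5 * 24
= 120

120


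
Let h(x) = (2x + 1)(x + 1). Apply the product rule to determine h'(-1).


Let u(x) = 2x + 1 and v(x) = x + 1
u'(x) = 2
v'(x) = 1
Product rule: h'(x) = u'(x)*v(x) + u(x)*v'(x)
= 2 * (x + 1) + (2x + 1) * 1
At x = -1:
u(-1) = 2 * (-1) + 1 = -1
v(-1) = 1 * (-1) + 1 = 0
h'(-1) = 2 * 0 + (-1) * 1
= 0 - 1
= -1

-1


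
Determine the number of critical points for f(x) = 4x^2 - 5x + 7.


Find where f'(x) = 0:
f'(x) = 8x - 5
Set f'(x) = 0:
8x - 5 = 0
x = 5 / 8 = 5/8
This is a linear equation in x, so there is exactly one solution.
Number of critical points: 1

1


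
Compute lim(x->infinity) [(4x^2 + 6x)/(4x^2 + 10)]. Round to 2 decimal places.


For limits at infinity with equal-degree polynomials,
we compare leading coefficients.
Numerator leading term: 4x^2
Denominator leading term: 4x^2
Divide both by x^2:
lim = (4 + 6/x) / (4 + 10/x^2)
As x -> infinity, the 1/x and 1/x^2 terms vanish:
= 4/4 = 1 = 1.00

1.00


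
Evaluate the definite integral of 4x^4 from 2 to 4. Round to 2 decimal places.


Find the antiderivative of 4x^4:
F(x) = 4/5 * x^5
Apply the Fundamental Theorem of Calculus:
F(4) - F(2)
= 4/5 * 4^5 - 4/5 * 2^5
= 4/5 * (1024 - 32)
= 4/5 * 992
= 3968/5 = 793.60

793.60


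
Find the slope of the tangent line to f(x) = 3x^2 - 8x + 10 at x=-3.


The slope of the tangent line equals f'(x) at the point.
f(x) = 3x^2 - 8x + 10
f'(x) = 6x - 8
At x = -3:
f'(-3) = 6 * (-3) - 8
= -18 - 8
= -26

-26


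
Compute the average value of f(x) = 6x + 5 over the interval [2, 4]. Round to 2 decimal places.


Average value = 1/(b-a) * integral from a to b of f(x) dx
First compute the integral of 6x + 5:
F(x) = 3x^2 + 5x
F(4) = 3 * 16 + 5 * 4 = 68
F(2) = 3 * 4 + 5 * 2 = 22
Integral = 68 - 22 = 46
Average = 46 / (4 - 2) = 46 / 2
= 23 = 23.00

23.00


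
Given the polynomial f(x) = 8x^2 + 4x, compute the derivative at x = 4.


Differentiate term by term using power and sum rules:
f(x) = 8x^2 + 4x
f'(x) = 16x + 4
Substitute x = 4:
f'(4) = 16 * 4 + 4
= 64 + 4
= 68

68


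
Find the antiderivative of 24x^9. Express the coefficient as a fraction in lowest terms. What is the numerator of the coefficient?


Apply the power rule for integration:
integral of ax^n dx = a/(n+1) * x^(n+1) + C
integral of 24x^9 dx
= 24/10 * x^10 + C
= 12/5 * x^10 + C
The coefficient in lowest terms is 12/5, and its numerator is 12

12


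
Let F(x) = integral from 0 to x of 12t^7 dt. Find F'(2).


By the Fundamental Theorem of Calculus (Part 1):
If F(x) = integral from 0 to x of f(t) dt, then F'(x) = f(x)
Here f(t) = 12t^7
So F'(x) = 12x^7
Evaluate at x = 2:
F'(2) = 12 * 2^7
= 12 * 128
= 1536

1536


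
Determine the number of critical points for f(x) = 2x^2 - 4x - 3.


Find where f'(x) = 0:
f'(x) = 4x - 4
Set f'(x) = 0:
4x - 4 = 0
x = 4 / 4 = 1
This is a linear equation in x, so there is exactly one solution.
Number of critical points: 1

1


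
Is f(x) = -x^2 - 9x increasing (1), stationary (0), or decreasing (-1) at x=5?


Compute f'(x) to determine behavior:
f'(x) = -2x - 9
f'(5) = -2 * 5 - 9
= -10 - 9
= -19
Since f'(5) < 0, the function is decreasing (-1)

-1


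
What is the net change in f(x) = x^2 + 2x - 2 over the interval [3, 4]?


Net change = f(b) - f(a)
f(x) = x^2 + 2x - 2
Compute f(4):
f(4) = 1 * 4^2 + 2 * 4 - 2
= 16 + 8 - 2
= 22
Compute f(3):
f(3) = 1 * 3^2 + 2 * 3 - 2
= 9 + 6 - 2
= 13
Net change = 22 - 13 = 9

9


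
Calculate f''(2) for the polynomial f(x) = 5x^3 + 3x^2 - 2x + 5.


First derivative:
f'(x) = 15x^2 + 6x - 2
Second derivative:
f''(x) = 30x + 6
Substitute x = 2:
f''(2) = 30 * 2 + 6
= 60 + 6
= 66

66


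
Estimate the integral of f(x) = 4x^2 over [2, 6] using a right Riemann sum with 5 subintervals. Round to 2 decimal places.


Right Riemann sum uses right endpoints of each subinterval.
Interval: [2, 6], n = 5
dx = (6 - 2) / 5 = 4/5
Right endpoints: [14/5, 18/5, 22/5, 26/5, 6]
f values: [784/25, 1296/25, 1936/25, 2704/25, 144]
Sum = dx * (sum of f values)
= 4/5 * 2064/5
= 8256/25 = 330.24

330.24


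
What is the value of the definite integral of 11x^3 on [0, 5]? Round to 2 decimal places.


Find the antiderivative of 11x^3:
F(x) = 11/4 * x^4
Apply the Fundamental Theorem of Calculus:
F(5) - F(0)
= 11/4 * 5^4 - 11/4 * 0^4
= 11/4 * (625 - 0)
= 11/4 * 625
= 6875/4 = 1718.75

1718.75


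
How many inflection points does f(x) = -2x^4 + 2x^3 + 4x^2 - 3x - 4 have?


Inflection points occur where f''(x) = 0 and concavity changes.
f(x) = -2x^4 + 2x^3 + 4x^2 - 3x - 4
f'(x) = -8x^3 + 6x^2 + 8x - 3
f''(x) = -24x^2 + 12x + 8
This is a quadratic in x. Use the discriminant to count real roots.
Discriminant = (12)^2 - 4 * (-24) * 8
= 144 - (-768)
= 912
Since discriminant > 0, f''(x) = 0 has 2 distinct real solutions.
A quadratic with two distinct real roots changes sign at each root, so concavity changes at both.
Number of inflection points: 2

2


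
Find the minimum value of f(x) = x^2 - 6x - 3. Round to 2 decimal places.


For a quadratic f(x) = ax^2 + bx + c with a > 0, the minimum is at the vertex.
Vertex x-coordinate: x = -b/(2a)
x = -(-6) / (2 * 1)
x = 6/2 = 3
Substitute back to find the minimum value:
f(3) = 1 * 3^2 - 6 * 3 - 3
= 9 - 18 - 3
= -12 = -12.00

-12.00


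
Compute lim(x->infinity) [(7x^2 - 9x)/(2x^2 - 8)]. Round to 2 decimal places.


For limits at infinity with equal-degree polynomials,
we compare leading coefficients.
Numerator leading term: 7x^2
Denominator leading term: 2x^2
Divide both by x^2:
lim = (7 - 9/x) / (2 - 8/x^2)
As x -> infinity, the 1/x and 1/x^2 terms vanish:
= 7/2 = 3.50

3.50


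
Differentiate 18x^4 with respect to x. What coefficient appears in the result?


We apply the power rule: d/dx [ax^n] = a*n * x^(n-1)
d/dx [18x^4]
= 18 * 4 * x^(4-1)
= 72x^3
The coefficient is 72

72


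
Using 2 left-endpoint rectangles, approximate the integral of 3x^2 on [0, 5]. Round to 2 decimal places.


Left Riemann sum uses left endpoints of each subinterval.
Interval: [0, 5], n = 2
dx = (5 - 0) / 2 = 5/2
Left endpoints: [0, 5/2]
f values: [0, 75/4]
Sum = dx * (sum of f values)
= 5/2 * 75/4
= 375/8 ≈ 46.88

46.88


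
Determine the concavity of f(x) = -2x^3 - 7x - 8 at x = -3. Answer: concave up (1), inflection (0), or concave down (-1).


Concavity is determined by the sign of f''(x).
f(x) = -2x^3 - 7x - 8
f'(x) = -6x^2 - 7
f''(x) = -12x
f''(-3) = -12 * (-3) + 0
= 36 + 0
= 36
Since f''(-3) > 0, the function is concave up (1)

1


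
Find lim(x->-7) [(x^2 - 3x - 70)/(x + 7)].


Direct substitution gives 0/0, so we factor the numerator.
Factor: (x^2 - 3x - 70) = (x + 7)(x - 10)
Cancel the common factor (x + 7):
(x^2 - 3x - 70)/(x + 7) = (x - 10)
Now substitute x = -7:
= (-7) - (10) = -17

-17


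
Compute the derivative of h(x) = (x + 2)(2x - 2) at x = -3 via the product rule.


Let u(x) = x + 2 and v(x) = 2x - 2
u'(x) = 1
v'(x) = 2
Product rule: h'(x) = u'(x)*v(x) + u(x)*v'(x)
= 1 * (2x - 2) + (x + 2) * 2
At x = -3:
u(-3) = 1 * (-3) + 2 = -1
v(-3) = 2 * (-3) - 2 = -8
h'(-3) = 1 * (-8) + (-1) * 2
= -8 - 2
= -10

-10


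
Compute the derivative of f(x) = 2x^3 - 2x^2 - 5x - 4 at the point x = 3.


Differentiate f(x) = 2x^3 - 2x^2 - 5x - 4 term by term:
f'(x) = 6x^2 - 4x - 5
Substitute x = 3:
f'(3) = 6 * 3^2 - 4 * 3 - 5
= 54 - 12 - 5
= 37

37


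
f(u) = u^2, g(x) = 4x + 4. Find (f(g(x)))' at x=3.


Using the chain rule: (f(g(x)))' = f'(g(x)) * g'(x)
First, find g(3):
g(3) = 4 * 3 + 4 = 16
Next, f'(u) = 2u
And g'(x) = 4
So f'(g(3)) * g'(3)
= 2 * 16 * 4
= 128

128


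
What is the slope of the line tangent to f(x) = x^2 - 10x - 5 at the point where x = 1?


The slope of the tangent line equals f'(x) at the point.
f(x) = x^2 - 10x - 5
f'(x) = 2x - 10
At x = 1:
f'(1) = 2 * 1 - 10
= 2 - 10
= -8

-8


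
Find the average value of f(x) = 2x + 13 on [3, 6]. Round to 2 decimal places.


Average value = 1/(b-a) * integral from a to b of f(x) dx
First compute the integral of 2x + 13:
F(x) = x^2 + 13x
F(6) = 1 * 36 + 13 * 6 = 114
F(3) = 1 * 9 + 13 * 3 = 48
Integral = 114 - 48 = 66
Average = 66 / (6 - 3) = 66 / 3
= 22 = 22.00

22.00


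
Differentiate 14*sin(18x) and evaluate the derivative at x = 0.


Apply the chain rule to differentiate 14*sin(18x):
d/dx [14*sin(18x)]
= 14 * cos(18x) * d/dx(18x)
= 14 * 18 * cos(18x)
= 252 * cos(18x)
Evaluate at x = 0:
= 252 * cos(0)
= 252 * 1
= 252

252
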